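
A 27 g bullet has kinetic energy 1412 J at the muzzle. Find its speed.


v = sqrt(2*E/m) = sqrt(2*1412/0.027) = 323.4 m/s

323.4 m/s


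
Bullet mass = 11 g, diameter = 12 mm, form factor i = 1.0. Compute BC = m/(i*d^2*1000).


BC = m/(i*d^2*1000) = 11/(1.0 * 12^2 * 1000) = 7.639e-05

7.639e-05


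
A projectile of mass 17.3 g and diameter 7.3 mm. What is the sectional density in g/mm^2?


SD = m/d^2 = 17.3/7.3^2 = 0.3246 g/mm^2

0.3246 g/mm^2


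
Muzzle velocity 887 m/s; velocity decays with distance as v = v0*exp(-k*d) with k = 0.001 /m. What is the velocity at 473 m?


v = v0*exp(-k*d) = 887*exp(-0.001*473) = 552.7 m/s

552.7 m/s


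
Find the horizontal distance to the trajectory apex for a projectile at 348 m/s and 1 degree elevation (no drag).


R = v0^2*sin(2*theta)/g = 348^2*sin(2*1°)/9.81 = 430.833 m
apex_dist = R/2 = 430.833/2 = 215.4 m

215.4 m


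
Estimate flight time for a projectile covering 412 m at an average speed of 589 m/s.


t = d/v = 412/589 = 0.6995 s

0.6995 s


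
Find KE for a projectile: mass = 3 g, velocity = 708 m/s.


E = 0.5*m*v^2 = 0.5*0.003*708^2 = 751.9 J

751.9 J


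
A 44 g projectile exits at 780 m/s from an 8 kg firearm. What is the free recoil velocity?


v_recoil = m_p * v_p / m_gun = 0.044 * 780 / 8 = 4.29 m/s

4.29 m/s


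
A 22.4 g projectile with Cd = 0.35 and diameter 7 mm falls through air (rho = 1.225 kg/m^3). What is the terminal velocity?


A = pi*(d/2)^2 = pi*(7/2000)^2 = 3.84845e-05 m^2
vt = sqrt(2mg/(Cd*rho*A)) = sqrt(2*0.0224*9.81/(0.35 * 1.225 * 3.84845e-05)) = 163.2 m/s

163.2 m/s


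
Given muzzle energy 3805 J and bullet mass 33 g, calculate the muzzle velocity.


v = sqrt(2*E/m) = sqrt(2*3805/0.033) = 480.2 m/s

480.2 m/s


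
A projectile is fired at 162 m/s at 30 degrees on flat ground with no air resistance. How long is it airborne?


T = 2*v0*sin(theta)/g = 2*162*sin(30°)/9.81 = 16.51 s

16.51 s


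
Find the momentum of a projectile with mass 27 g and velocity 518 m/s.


p = m*v = 0.027*518 = 13.99 kg·m/s

13.99 kg·m/s


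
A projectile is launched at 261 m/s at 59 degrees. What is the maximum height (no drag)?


H = (v0*sin(theta))^2 / (2g) = (261*sin(59°))^2 / (2*9.81) = 2551 m

2551 m


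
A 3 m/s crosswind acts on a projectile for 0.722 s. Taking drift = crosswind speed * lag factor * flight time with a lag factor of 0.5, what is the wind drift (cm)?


drift = v_wind * lag * t = 3 * 0.5 * 0.722 = 1.083 m ≈ 108.3 cm

108.3 cm


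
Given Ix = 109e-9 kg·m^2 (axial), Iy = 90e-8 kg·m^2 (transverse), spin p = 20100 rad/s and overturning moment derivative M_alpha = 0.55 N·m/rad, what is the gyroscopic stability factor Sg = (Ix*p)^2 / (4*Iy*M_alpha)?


Sg = Ix^2 * p^2 / (4 * Iy * M_alpha) = (109e-9)^2 * 20100^2 / (4 * 90e-8 * 0.55) = 2.424

2.424


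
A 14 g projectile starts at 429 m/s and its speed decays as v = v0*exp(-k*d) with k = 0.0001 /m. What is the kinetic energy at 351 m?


v = v0*exp(-k*d) = 429*exp(-0.0001*351) = 414.203 m/s
E = 0.5*m*v^2 = 0.5*0.014*414.203^2 = 1201 J

1201 J


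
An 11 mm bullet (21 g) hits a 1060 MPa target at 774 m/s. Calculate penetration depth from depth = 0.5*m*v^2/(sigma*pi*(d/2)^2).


A = pi*(d/2)^2 = pi*(11/2)^2 = 95.0332 mm^2
E = 0.5*m*v^2 = 0.5*0.021*774^2 = 6290.3 J
depth = E/(sigma*A) = 6290.3 J / (1060 MPa * 95.0332 mm^2) = 6290.3/(1060 * 95.0332) m = 0.0624439 m ≈ 62.44 mm

62.44 mm


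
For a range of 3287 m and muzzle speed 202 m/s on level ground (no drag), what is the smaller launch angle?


sin(2*theta) = R*g/v0^2 = 3287*9.81/202^2 = 0.790253, theta = arcsin(0.790253)/2 = 26.1°

26.1 degrees


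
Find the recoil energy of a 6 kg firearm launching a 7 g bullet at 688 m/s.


v_r = m_p*v_p/m_gun = 0.007*688/6 = 0.802667 m/s, E_r = 0.5*m_gun*v_r^2 = 0.5*6*0.802667^2 = 1.933 J

1.933 J


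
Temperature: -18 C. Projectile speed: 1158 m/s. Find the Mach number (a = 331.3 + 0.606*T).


a = 331.3 + 0.606*(-18) = 320.392 m/s
M = v/a = 1158/320.392 = 3.614

3.614


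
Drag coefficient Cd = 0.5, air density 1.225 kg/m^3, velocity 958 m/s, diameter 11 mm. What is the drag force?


A = pi*(d/2)^2 = pi*(11/2000)^2 = 9.50332e-05 m^2
Fd = 0.5*Cd*rho*A*v^2 = 0.5*0.5*1.225*9.50332e-05*958^2 = 26.71 N

26.71 N


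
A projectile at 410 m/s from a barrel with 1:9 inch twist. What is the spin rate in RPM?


twist_m = 9*0.0254 = 0.2286 m
spin = v/twist = 410/0.2286 = 1793.526 rev/s
RPM = spin*60 = 1793.526*60 ≈ 107612 RPM

107612 RPM


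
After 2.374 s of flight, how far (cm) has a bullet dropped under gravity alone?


drop = 0.5*g*t^2 = 0.5*9.81*2.374^2 = 27.644 m ≈ 2764 cm

2764 cm


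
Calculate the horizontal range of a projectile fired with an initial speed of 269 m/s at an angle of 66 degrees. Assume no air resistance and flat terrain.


R = v0^2 * sin(2*theta) / g = 269^2 * sin(2*66°) / 9.81 = 5482 m

5482 m


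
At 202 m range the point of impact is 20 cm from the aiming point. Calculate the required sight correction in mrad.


1 mrad subtends 1 cm per 10 m of range, so adj = error_cm / (dist_m / 10) = 20 / (202/10) = 0.9901 mrad

0.9901 mrad


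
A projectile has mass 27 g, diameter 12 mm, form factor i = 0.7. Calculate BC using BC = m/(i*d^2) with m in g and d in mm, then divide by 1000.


BC = m/(i*d^2*1000) = 27/(0.7 * 12^2 * 1000) = 0.0002679

0.0002679


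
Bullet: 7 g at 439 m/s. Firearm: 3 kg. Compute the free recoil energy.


v_r = m_p*v_p/m_gun = 0.007*439/3 = 1.02433 m/s, E_r = 0.5*m_gun*v_r^2 = 0.5*3*1.02433^2 = 1.574 J

1.574 J


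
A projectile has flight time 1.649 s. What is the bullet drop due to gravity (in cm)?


drop = 0.5*g*t^2 = 0.5*9.81*1.649^2 = 13.3377 m ≈ 1334 cm

1334 cm


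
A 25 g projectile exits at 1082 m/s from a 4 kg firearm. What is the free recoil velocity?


v_recoil = m_p * v_p / m_gun = 0.025 * 1082 / 4 = 6.763 m/s

6.763 m/s


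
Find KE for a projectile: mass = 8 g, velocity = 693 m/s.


E = 0.5*m*v^2 = 0.5*0.008*693^2 = 1921 J

1921 J


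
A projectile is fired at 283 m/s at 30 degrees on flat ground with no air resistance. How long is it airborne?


T = 2*v0*sin(theta)/g = 2*283*sin(30°)/9.81 = 28.85 s

28.85 s


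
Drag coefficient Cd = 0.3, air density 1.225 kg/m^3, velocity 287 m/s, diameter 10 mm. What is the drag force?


A = pi*(d/2)^2 = pi*(10/2000)^2 = 7.85398e-05 m^2
Fd = 0.5*Cd*rho*A*v^2 = 0.5*0.3*1.225*7.85398e-05*287^2 = 1.189 N

1.189 N


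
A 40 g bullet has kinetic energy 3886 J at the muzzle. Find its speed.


v = sqrt(2*E/m) = sqrt(2*3886/0.04) = 440.8 m/s

440.8 m/s


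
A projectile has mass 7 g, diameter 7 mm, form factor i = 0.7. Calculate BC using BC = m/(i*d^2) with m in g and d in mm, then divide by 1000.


BC = m/(i*d^2*1000) = 7/(0.7 * 7^2 * 1000) = 0.0002041

0.0002041


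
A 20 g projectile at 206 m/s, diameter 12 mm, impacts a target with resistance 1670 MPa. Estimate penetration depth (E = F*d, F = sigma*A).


A = pi*(d/2)^2 = pi*(12/2)^2 = 113.097 mm^2
E = 0.5*m*v^2 = 0.5*0.02*206^2 = 424.36 J
depth = E/(sigma*A) = 424.36 J / (1670 MPa * 113.097 mm^2) = 424.36/(1670 * 113.097) m = 0.00224681 m ≈ 2.247 mm

2.247 mm


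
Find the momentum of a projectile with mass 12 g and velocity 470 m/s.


p = m*v = 0.012*470 = 5.64 kg·m/s

5.64 kg·m/s


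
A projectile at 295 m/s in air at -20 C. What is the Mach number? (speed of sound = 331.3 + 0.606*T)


a = 331.3 + 0.606*(-20) = 319.18 m/s
M = v/a = 295/319.18 = 0.9242

0.9242


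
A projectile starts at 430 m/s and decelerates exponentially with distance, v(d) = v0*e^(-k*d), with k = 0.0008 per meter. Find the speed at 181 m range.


v = v0*exp(-k*d) = 430*exp(-0.0008*181) = 372 m/s

372 m/s


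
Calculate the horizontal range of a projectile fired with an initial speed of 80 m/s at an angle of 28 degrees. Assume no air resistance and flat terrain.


R = v0^2 * sin(2*theta) / g = 80^2 * sin(2*28°) / 9.81 = 540.9 m

540.9 m


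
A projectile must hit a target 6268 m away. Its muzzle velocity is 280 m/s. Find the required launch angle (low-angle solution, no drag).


sin(2*theta) = R*g/v0^2 = 6268*9.81/280^2 = 0.784299, theta = arcsin(0.784299)/2 = 25.83°

25.83 degrees


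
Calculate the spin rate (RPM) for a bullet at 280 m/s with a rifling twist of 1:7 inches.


twist_m = 7*0.0254 = 0.1778 m
spin = v/twist = 280/0.1778 = 1574.803 rev/s
RPM = spin*60 = 1574.803*60 ≈ 94488 RPM

94488 RPM


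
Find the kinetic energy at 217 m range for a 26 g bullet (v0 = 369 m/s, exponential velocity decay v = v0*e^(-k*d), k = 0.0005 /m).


v = v0*exp(-k*d) = 369*exp(-0.0005*217) = 331.059 m/s
E = 0.5*m*v^2 = 0.5*0.026*331.059^2 = 1425 J

1425 J


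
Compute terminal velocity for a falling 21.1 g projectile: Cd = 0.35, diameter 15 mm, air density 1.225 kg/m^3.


A = pi*(d/2)^2 = pi*(15/2000)^2 = 1.76715e-04 m^2
vt = sqrt(2mg/(Cd*rho*A)) = sqrt(2*0.0211*9.81/(0.35 * 1.225 * 1.76715e-04)) = 73.92 m/s

73.92 m/s


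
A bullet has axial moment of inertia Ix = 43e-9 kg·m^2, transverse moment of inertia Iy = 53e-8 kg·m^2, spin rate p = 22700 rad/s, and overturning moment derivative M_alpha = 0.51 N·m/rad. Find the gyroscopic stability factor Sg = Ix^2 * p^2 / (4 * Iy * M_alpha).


Sg = Ix^2 * p^2 / (4 * Iy * M_alpha) = (43e-9)^2 * 22700^2 / (4 * 53e-8 * 0.51) = 0.8812

0.8812


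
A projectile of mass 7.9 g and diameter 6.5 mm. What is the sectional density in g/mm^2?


SD = m/d^2 = 7.9/6.5^2 = 0.187 g/mm^2

0.187 g/mm^2


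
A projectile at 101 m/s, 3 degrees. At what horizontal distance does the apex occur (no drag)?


R = v0^2*sin(2*theta)/g = 101^2*sin(2*3°)/9.81 = 108.695 m
apex_dist = R/2 = 108.695/2 = 54.35 m

54.35 m


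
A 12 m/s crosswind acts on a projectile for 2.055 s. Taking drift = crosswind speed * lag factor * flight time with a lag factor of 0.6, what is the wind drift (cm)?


drift = v_wind * lag * t = 12 * 0.6 * 2.055 = 14.796 m ≈ 1480 cm

1480 cm


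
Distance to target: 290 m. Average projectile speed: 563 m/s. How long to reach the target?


t = d/v = 290/563 = 0.5151 s

0.5151 s


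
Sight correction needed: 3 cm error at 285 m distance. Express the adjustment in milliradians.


1 mrad subtends 1 cm per 10 m of range, so adj = error_cm / (dist_m / 10) = 3 / (285/10) = 0.1053 mrad

0.1053 mrad


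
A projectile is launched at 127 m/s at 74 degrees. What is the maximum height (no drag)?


H = (v0*sin(theta))^2 / (2g) = (127*sin(74°))^2 / (2*9.81) = 759.6 m

759.6 m


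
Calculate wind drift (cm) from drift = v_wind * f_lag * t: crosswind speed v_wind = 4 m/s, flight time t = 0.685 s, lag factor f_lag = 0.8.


drift = v_wind * lag * t = 4 * 0.8 * 0.685 = 2.192 m ≈ 219.2 cm

219.2 cm


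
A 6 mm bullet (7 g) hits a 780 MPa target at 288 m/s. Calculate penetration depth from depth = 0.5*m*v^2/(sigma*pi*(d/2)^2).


A = pi*(d/2)^2 = pi*(6/2)^2 = 28.2743 mm^2
E = 0.5*m*v^2 = 0.5*0.007*288^2 = 290.304 J
depth = E/(sigma*A) = 290.304 J / (780 MPa * 28.2743 mm^2) = 290.304/(780 * 28.2743) m = 0.0131633 m ≈ 13.16 mm

13.16 mm


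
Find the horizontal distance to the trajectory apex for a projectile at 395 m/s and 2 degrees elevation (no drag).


R = v0^2*sin(2*theta)/g = 395^2*sin(2*2°)/9.81 = 1109.46 m
apex_dist = R/2 = 1109.46/2 = 554.7 m

554.7 m


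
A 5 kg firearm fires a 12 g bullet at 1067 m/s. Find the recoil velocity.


v_recoil = m_p * v_p / m_gun = 0.012 * 1067 / 5 = 2.561 m/s

2.561 m/s


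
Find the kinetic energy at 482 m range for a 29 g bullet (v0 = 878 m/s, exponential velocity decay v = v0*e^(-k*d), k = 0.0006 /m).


v = v0*exp(-k*d) = 878*exp(-0.0006*482) = 657.501 m/s
E = 0.5*m*v^2 = 0.5*0.029*657.501^2 = 6268 J

6268 J


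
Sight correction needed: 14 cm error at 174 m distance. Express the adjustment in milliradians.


1 mrad subtends 1 cm per 10 m of range, so adj = error_cm / (dist_m / 10) = 14 / (174/10) = 0.8046 mrad

0.8046 mrad


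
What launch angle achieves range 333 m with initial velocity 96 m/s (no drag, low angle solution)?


sin(2*theta) = R*g/v0^2 = 333*9.81/96^2 = 0.354463, theta = arcsin(0.354463)/2 = 10.38°

10.38 degrees


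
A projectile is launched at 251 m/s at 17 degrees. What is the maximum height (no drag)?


H = (v0*sin(theta))^2 / (2g) = (251*sin(17°))^2 / (2*9.81) = 274.5 m

274.5 m


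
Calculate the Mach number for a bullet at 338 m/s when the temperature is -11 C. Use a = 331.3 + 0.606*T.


a = 331.3 + 0.606*(-11) = 324.634 m/s
M = v/a = 338/324.634 = 1.041

1.041


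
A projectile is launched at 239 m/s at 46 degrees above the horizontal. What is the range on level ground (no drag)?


R = v0^2 * sin(2*theta) / g = 239^2 * sin(2*46°) / 9.81 = 5819 m

5819 m


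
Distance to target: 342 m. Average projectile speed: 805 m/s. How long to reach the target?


t = d/v = 342/805 = 0.4248 s

0.4248 s


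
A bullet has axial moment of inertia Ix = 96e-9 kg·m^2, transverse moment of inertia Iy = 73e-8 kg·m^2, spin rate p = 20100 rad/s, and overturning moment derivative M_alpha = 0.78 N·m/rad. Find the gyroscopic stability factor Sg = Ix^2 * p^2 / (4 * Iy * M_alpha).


Sg = Ix^2 * p^2 / (4 * Iy * M_alpha) = (96e-9)^2 * 20100^2 / (4 * 73e-8 * 0.78) = 1.635

1.635


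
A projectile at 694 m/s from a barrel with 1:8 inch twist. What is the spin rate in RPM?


twist_m = 8*0.0254 = 0.2032 m
spin = v/twist = 694/0.2032 = 3415.354 rev/s
RPM = spin*60 = 3415.354*60 ≈ 204921 RPM

204921 RPM


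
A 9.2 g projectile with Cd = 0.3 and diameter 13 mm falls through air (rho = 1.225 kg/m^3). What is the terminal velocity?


A = pi*(d/2)^2 = pi*(13/2000)^2 = 1.32732e-04 m^2
vt = sqrt(2mg/(Cd*rho*A)) = sqrt(2*0.0092*9.81/(0.3 * 1.225 * 1.32732e-04)) = 60.83 m/s

60.83 m/s


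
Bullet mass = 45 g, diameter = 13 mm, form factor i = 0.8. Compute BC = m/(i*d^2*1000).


BC = m/(i*d^2*1000) = 45/(0.8 * 13^2 * 1000) = 0.0003328

0.0003328


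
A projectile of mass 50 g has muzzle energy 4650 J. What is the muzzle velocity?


v = sqrt(2*E/m) = sqrt(2*4650/0.05) = 431.3 m/s

431.3 m/s


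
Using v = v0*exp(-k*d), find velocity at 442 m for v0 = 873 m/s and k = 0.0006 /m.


v = v0*exp(-k*d) = 873*exp(-0.0006*442) = 669.6 m/s

669.6 m/s


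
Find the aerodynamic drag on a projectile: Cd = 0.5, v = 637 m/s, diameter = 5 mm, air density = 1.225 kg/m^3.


A = pi*(d/2)^2 = pi*(5/2000)^2 = 1.96350e-05 m^2
Fd = 0.5*Cd*rho*A*v^2 = 0.5*0.5*1.225*1.96350e-05*637^2 = 2.44 N

2.44 N


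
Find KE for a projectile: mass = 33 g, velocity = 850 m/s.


E = 0.5*m*v^2 = 0.5*0.033*850^2 = 11921 J

11921 J


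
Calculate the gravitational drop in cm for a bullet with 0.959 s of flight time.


drop = 0.5*g*t^2 = 0.5*9.81*0.959^2 = 4.51104 m ≈ 451.1 cm

451.1 cm


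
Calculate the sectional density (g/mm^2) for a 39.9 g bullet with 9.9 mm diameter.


SD = m/d^2 = 39.9/9.9^2 = 0.4071 g/mm^2

0.4071 g/mm^2


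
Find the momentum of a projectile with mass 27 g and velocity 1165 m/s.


p = m*v = 0.027*1165 = 31.45 kg·m/s

31.45 kg·m/s


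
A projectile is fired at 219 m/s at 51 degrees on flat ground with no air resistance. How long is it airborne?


T = 2*v0*sin(theta)/g = 2*219*sin(51°)/9.81 = 34.7 s

34.7 s


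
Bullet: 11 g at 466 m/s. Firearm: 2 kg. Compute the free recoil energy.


v_r = m_p*v_p/m_gun = 0.011*466/2 = 2.563 m/s, E_r = 0.5*m_gun*v_r^2 = 0.5*2*2.563^2 = 6.569 J

6.569 J


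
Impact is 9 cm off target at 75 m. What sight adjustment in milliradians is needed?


1 mrad subtends 1 cm per 10 m of range, so adj = error_cm / (dist_m / 10) = 9 / (75/10) = 1.2 mrad

1.2 mrad


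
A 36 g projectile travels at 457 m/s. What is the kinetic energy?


E = 0.5*m*v^2 = 0.5*0.036*457^2 = 3759 J

3759 J


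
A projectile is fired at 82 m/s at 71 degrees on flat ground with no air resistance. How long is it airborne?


T = 2*v0*sin(theta)/g = 2*82*sin(71°)/9.81 = 15.81 s

15.81 s


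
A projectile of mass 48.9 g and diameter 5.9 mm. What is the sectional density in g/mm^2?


SD = m/d^2 = 48.9/5.9^2 = 1.405 g/mm^2

1.405 g/mm^2


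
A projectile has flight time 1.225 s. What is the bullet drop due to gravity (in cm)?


drop = 0.5*g*t^2 = 0.5*9.81*1.225^2 = 7.36057 m ≈ 736.1 cm

736.1 cm


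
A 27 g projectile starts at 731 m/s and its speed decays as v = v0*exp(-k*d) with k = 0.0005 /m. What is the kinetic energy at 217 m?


v = v0*exp(-k*d) = 731*exp(-0.0005*217) = 655.838 m/s
E = 0.5*m*v^2 = 0.5*0.027*655.838^2 = 5807 J

5807 J


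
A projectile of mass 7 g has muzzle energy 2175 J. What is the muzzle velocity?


v = sqrt(2*E/m) = sqrt(2*2175/0.007) = 788.3 m/s

788.3 m/s


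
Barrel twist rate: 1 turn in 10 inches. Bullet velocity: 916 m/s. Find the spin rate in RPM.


twist_m = 10*0.0254 = 0.254 m
spin = v/twist = 916/0.254 = 3606.299 rev/s
RPM = spin*60 = 3606.299*60 ≈ 216378 RPM

216378 RPM


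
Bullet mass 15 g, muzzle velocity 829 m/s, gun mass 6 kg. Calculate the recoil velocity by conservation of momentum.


v_recoil = m_p * v_p / m_gun = 0.015 * 829 / 6 = 2.072 m/s

2.072 m/s


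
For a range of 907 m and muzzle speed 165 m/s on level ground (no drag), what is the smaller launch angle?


sin(2*theta) = R*g/v0^2 = 907*9.81/165^2 = 0.32682, theta = arcsin(0.32682)/2 = 9.538°

9.538 degrees


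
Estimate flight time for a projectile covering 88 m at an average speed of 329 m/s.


t = d/v = 88/329 = 0.2675 s

0.2675 s


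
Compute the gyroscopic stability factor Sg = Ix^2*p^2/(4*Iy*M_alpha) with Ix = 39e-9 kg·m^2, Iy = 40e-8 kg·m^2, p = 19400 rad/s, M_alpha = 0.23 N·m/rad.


Sg = Ix^2 * p^2 / (4 * Iy * M_alpha) = (39e-9)^2 * 19400^2 / (4 * 40e-8 * 0.23) = 1.556

1.556


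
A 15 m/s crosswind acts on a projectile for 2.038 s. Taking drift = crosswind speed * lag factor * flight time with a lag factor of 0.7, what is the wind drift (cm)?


drift = v_wind * lag * t = 15 * 0.7 * 2.038 = 21.399 m ≈ 2140 cm

2140 cm


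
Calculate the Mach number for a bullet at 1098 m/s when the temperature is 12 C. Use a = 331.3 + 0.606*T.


a = 331.3 + 0.606*(12) = 338.572 m/s
M = v/a = 1098/338.572 = 3.243

3.243


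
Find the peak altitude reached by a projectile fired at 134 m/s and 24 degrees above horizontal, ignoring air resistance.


H = (v0*sin(theta))^2 / (2g) = (134*sin(24°))^2 / (2*9.81) = 151.4 m

151.4 m


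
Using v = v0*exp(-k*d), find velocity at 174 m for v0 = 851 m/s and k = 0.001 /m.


v = v0*exp(-k*d) = 851*exp(-0.001*174) = 715.1 m/s

715.1 m/s


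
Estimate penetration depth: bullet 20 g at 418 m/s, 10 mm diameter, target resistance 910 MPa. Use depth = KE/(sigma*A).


A = pi*(d/2)^2 = pi*(10/2)^2 = 78.5398 mm^2
E = 0.5*m*v^2 = 0.5*0.02*418^2 = 1747.24 J
depth = E/(sigma*A) = 1747.24 J / (910 MPa * 78.5398 mm^2) = 1747.24/(910 * 78.5398) m = 0.0244468 m ≈ 24.45 mm

24.45 mm


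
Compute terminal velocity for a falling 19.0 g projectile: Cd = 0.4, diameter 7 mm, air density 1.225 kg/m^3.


A = pi*(d/2)^2 = pi*(7/2000)^2 = 3.84845e-05 m^2
vt = sqrt(2mg/(Cd*rho*A)) = sqrt(2*0.019*9.81/(0.4 * 1.225 * 3.84845e-05)) = 140.6 m/s

140.6 m/s


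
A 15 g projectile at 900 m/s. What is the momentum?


p = m*v = 0.015*900 = 13.5 kg·m/s

13.5 kg·m/s


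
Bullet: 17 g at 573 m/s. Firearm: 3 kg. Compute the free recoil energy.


v_r = m_p*v_p/m_gun = 0.017*573/3 = 3.247 m/s, E_r = 0.5*m_gun*v_r^2 = 0.5*3*3.247^2 = 15.81 J

15.81 J


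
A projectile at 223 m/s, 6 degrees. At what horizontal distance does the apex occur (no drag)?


R = v0^2*sin(2*theta)/g = 223^2*sin(2*6°)/9.81 = 1053.95 m
apex_dist = R/2 = 1053.95/2 = 527 m

527 m


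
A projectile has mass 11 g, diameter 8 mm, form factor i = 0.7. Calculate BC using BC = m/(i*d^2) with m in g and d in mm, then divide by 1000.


BC = m/(i*d^2*1000) = 11/(0.7 * 8^2 * 1000) = 0.0002455

0.0002455


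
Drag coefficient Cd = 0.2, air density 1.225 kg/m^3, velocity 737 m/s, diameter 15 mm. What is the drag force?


A = pi*(d/2)^2 = pi*(15/2000)^2 = 1.76715e-04 m^2
Fd = 0.5*Cd*rho*A*v^2 = 0.5*0.2*1.225*1.76715e-04*737^2 = 11.76 N

11.76 N


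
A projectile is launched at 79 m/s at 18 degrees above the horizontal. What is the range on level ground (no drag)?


R = v0^2 * sin(2*theta) / g = 79^2 * sin(2*18°) / 9.81 = 373.9 m

373.9 m


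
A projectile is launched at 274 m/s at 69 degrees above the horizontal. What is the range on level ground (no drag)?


R = v0^2 * sin(2*theta) / g = 274^2 * sin(2*69°) / 9.81 = 5121 m

5121 m


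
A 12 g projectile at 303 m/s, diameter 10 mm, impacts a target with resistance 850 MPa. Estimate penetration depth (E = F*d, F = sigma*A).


A = pi*(d/2)^2 = pi*(10/2)^2 = 78.5398 mm^2
E = 0.5*m*v^2 = 0.5*0.012*303^2 = 550.854 J
depth = E/(sigma*A) = 550.854 J / (850 MPa * 78.5398 mm^2) = 550.854/(850 * 78.5398) m = 0.0082514 m ≈ 8.251 mm

8.251 mm


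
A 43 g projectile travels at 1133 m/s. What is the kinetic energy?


E = 0.5*m*v^2 = 0.5*0.043*1133^2 = 27599 J

27599 J


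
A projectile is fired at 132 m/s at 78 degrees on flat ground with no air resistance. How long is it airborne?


T = 2*v0*sin(theta)/g = 2*132*sin(78°)/9.81 = 26.32 s

26.32 s


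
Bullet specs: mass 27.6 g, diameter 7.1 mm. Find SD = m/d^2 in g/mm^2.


SD = m/d^2 = 27.6/7.1^2 = 0.5475 g/mm^2

0.5475 g/mm^2


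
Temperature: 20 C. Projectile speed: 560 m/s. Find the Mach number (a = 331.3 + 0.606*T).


a = 331.3 + 0.606*(20) = 343.42 m/s
M = v/a = 560/343.42 = 1.631

1.631


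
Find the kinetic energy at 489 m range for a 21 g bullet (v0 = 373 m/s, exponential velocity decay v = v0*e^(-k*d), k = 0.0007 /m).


v = v0*exp(-k*d) = 373*exp(-0.0007*489) = 264.88 m/s
E = 0.5*m*v^2 = 0.5*0.021*264.88^2 = 736.7 J

736.7 J


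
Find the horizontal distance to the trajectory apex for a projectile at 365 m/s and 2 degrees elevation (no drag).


R = v0^2*sin(2*theta)/g = 365^2*sin(2*2°)/9.81 = 947.33 m
apex_dist = R/2 = 947.33/2 = 473.7 m

473.7 m


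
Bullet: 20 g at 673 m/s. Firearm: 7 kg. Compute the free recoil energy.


v_r = m_p*v_p/m_gun = 0.02*673/7 = 1.92286 m/s, E_r = 0.5*m_gun*v_r^2 = 0.5*7*1.92286^2 = 12.94 J

12.94 J


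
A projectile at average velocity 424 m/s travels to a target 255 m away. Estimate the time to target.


t = d/v = 255/424 = 0.6014 s

0.6014 s


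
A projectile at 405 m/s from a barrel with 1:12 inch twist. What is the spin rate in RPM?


twist_m = 12*0.0254 = 0.3048 m
spin = v/twist = 405/0.3048 = 1328.74 rev/s
RPM = spin*60 = 1328.74*60 ≈ 79724 RPM

79724 RPM


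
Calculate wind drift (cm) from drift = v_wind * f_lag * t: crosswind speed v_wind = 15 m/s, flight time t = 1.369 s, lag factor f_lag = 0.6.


drift = v_wind * lag * t = 15 * 0.6 * 1.369 = 12.321 m ≈ 1232 cm

1232 cm


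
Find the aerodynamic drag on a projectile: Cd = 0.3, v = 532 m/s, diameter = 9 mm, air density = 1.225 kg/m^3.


A = pi*(d/2)^2 = pi*(9/2000)^2 = 6.36173e-05 m^2
Fd = 0.5*Cd*rho*A*v^2 = 0.5*0.3*1.225*6.36173e-05*532^2 = 3.308 N

3.308 N


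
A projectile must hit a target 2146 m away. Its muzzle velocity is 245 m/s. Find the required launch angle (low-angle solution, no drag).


sin(2*theta) = R*g/v0^2 = 2146*9.81/245^2 = 0.350725, theta = arcsin(0.350725)/2 = 10.27°

10.27 degrees


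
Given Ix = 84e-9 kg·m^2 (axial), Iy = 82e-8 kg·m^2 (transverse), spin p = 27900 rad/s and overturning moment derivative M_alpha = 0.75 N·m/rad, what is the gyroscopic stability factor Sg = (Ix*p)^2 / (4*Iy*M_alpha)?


Sg = Ix^2 * p^2 / (4 * Iy * M_alpha) = (84e-9)^2 * 27900^2 / (4 * 82e-8 * 0.75) = 2.233

2.233


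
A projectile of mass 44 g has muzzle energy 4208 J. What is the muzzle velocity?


v = sqrt(2*E/m) = sqrt(2*4208/0.044) = 437.3 m/s

437.3 m/s


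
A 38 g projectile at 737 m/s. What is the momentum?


p = m*v = 0.038*737 = 28.01 kg·m/s

28.01 kg·m/s


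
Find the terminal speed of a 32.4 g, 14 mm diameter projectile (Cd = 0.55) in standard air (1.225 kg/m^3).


A = pi*(d/2)^2 = pi*(14/2000)^2 = 1.53938e-04 m^2
vt = sqrt(2mg/(Cd*rho*A)) = sqrt(2*0.0324*9.81/(0.55 * 1.225 * 1.53938e-04)) = 78.29 m/s

78.29 m/s


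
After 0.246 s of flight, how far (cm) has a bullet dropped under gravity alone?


drop = 0.5*g*t^2 = 0.5*9.81*0.246^2 = 0.296831 m ≈ 29.68 cm

29.68 cm


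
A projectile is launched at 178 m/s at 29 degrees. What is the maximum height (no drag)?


H = (v0*sin(theta))^2 / (2g) = (178*sin(29°))^2 / (2*9.81) = 379.6 m

379.6 m


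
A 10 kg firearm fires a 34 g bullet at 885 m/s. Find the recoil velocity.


v_recoil = m_p * v_p / m_gun = 0.034 * 885 / 10 = 3.009 m/s

3.009 m/s


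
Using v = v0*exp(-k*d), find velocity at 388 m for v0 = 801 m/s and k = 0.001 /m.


v = v0*exp(-k*d) = 801*exp(-0.001*388) = 543.4 m/s

543.4 m/s


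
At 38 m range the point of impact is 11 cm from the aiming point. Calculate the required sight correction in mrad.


1 mrad subtends 1 cm per 10 m of range, so adj = error_cm / (dist_m / 10) = 11 / (38/10) = 2.895 mrad

2.895 mrad


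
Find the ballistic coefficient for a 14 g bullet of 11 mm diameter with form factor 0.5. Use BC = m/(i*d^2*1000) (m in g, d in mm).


BC = m/(i*d^2*1000) = 14/(0.5 * 11^2 * 1000) = 0.0002314

0.0002314


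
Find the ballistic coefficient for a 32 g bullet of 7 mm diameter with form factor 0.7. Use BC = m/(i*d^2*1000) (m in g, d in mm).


BC = m/(i*d^2*1000) = 32/(0.7 * 7^2 * 1000) = 0.0009329

0.0009329


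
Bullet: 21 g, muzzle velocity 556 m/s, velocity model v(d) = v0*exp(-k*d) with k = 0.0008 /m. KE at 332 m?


v = v0*exp(-k*d) = 556*exp(-0.0008*332) = 426.311 m/s
E = 0.5*m*v^2 = 0.5*0.021*426.311^2 = 1908 J

1908 J


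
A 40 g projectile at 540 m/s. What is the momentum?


p = m*v = 0.04*540 = 21.6 kg·m/s

21.6 kg·m/s


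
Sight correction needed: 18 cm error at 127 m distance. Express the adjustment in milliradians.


1 mrad subtends 1 cm per 10 m of range, so adj = error_cm / (dist_m / 10) = 18 / (127/10) = 1.417 mrad

1.417 mrad


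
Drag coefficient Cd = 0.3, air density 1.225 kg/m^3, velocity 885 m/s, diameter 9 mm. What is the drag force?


A = pi*(d/2)^2 = pi*(9/2000)^2 = 6.36173e-05 m^2
Fd = 0.5*Cd*rho*A*v^2 = 0.5*0.3*1.225*6.36173e-05*885^2 = 9.156 N

9.156 N


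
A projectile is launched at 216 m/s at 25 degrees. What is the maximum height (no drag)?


H = (v0*sin(theta))^2 / (2g) = (216*sin(25°))^2 / (2*9.81) = 424.7 m

424.7 m


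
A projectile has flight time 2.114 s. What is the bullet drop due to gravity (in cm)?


drop = 0.5*g*t^2 = 0.5*9.81*2.114^2 = 21.9204 m ≈ 2192 cm

2192 cm


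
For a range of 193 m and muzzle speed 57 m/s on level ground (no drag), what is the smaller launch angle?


sin(2*theta) = R*g/v0^2 = 193*9.81/57^2 = 0.582742, theta = arcsin(0.582742)/2 = 17.82°

17.82 degrees


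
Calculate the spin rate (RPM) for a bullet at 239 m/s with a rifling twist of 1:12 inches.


twist_m = 12*0.0254 = 0.3048 m
spin = v/twist = 239/0.3048 = 784.1207 rev/s
RPM = spin*60 = 784.1207*60 ≈ 47047 RPM

47047 RPM


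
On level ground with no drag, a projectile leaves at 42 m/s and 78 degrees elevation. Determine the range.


R = v0^2 * sin(2*theta) / g = 42^2 * sin(2*78°) / 9.81 = 73.14 m

73.14 m


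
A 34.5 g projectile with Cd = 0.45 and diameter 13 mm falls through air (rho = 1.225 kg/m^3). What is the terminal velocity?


A = pi*(d/2)^2 = pi*(13/2000)^2 = 1.32732e-04 m^2
vt = sqrt(2mg/(Cd*rho*A)) = sqrt(2*0.0345*9.81/(0.45 * 1.225 * 1.32732e-04)) = 96.18 m/s

96.18 m/s


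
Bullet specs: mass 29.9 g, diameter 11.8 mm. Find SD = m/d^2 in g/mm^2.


SD = m/d^2 = 29.9/11.8^2 = 0.2147 g/mm^2

0.2147 g/mm^2


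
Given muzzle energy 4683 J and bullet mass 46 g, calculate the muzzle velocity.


v = sqrt(2*E/m) = sqrt(2*4683/0.046) = 451.2 m/s

451.2 m/s


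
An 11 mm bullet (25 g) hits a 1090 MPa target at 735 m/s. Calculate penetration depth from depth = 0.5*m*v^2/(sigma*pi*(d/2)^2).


A = pi*(d/2)^2 = pi*(11/2)^2 = 95.0332 mm^2
E = 0.5*m*v^2 = 0.5*0.025*735^2 = 6752.81 J
depth = E/(sigma*A) = 6752.81 J / (1090 MPa * 95.0332 mm^2) = 6752.81/(1090 * 95.0332) m = 0.0651903 m ≈ 65.19 mm

65.19 mm


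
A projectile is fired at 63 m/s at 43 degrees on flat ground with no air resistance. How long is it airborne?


T = 2*v0*sin(theta)/g = 2*63*sin(43°)/9.81 = 8.76 s

8.76 s


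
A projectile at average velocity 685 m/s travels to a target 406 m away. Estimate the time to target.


t = d/v = 406/685 = 0.5927 s

0.5927 s


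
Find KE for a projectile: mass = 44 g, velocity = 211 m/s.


E = 0.5*m*v^2 = 0.5*0.044*211^2 = 979.5 J

979.5 J


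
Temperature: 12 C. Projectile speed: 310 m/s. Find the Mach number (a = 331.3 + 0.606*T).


a = 331.3 + 0.606*(12) = 338.572 m/s
M = v/a = 310/338.572 = 0.9156

0.9156


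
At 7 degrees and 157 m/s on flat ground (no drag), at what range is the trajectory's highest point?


R = v0^2*sin(2*theta)/g = 157^2*sin(2*7°)/9.81 = 607.863 m
apex_dist = R/2 = 607.863/2 = 303.9 m

303.9 m


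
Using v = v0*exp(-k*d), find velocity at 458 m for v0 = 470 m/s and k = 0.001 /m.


v = v0*exp(-k*d) = 470*exp(-0.001*458) = 297.3 m/s

297.3 m/s


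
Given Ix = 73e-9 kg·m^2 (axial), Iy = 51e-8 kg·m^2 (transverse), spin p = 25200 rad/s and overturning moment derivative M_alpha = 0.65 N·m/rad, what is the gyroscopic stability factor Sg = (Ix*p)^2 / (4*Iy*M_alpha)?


Sg = Ix^2 * p^2 / (4 * Iy * M_alpha) = (73e-9)^2 * 25200^2 / (4 * 51e-8 * 0.65) = 2.552

2.552


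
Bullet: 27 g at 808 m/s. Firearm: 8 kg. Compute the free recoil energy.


v_r = m_p*v_p/m_gun = 0.027*808/8 = 2.727 m/s, E_r = 0.5*m_gun*v_r^2 = 0.5*8*2.727^2 = 29.75 J

29.75 J


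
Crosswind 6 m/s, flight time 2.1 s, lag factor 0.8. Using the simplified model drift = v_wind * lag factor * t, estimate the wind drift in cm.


drift = v_wind * lag * t = 6 * 0.8 * 2.1 = 10.08 m ≈ 1008 cm

1008 cm


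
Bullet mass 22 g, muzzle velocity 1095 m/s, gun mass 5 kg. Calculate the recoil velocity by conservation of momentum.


v_recoil = m_p * v_p / m_gun = 0.022 * 1095 / 5 = 4.818 m/s

4.818 m/s


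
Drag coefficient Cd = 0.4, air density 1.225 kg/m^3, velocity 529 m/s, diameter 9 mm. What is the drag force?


A = pi*(d/2)^2 = pi*(9/2000)^2 = 6.36173e-05 m^2
Fd = 0.5*Cd*rho*A*v^2 = 0.5*0.4*1.225*6.36173e-05*529^2 = 4.362 N

4.362 N


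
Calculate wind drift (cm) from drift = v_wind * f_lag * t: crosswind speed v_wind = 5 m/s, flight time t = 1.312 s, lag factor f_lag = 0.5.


drift = v_wind * lag * t = 5 * 0.5 * 1.312 = 3.28 m ≈ 328 cm

328 cm


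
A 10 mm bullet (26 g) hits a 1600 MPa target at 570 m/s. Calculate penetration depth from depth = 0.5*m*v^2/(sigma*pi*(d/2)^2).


A = pi*(d/2)^2 = pi*(10/2)^2 = 78.5398 mm^2
E = 0.5*m*v^2 = 0.5*0.026*570^2 = 4223.7 J
depth = E/(sigma*A) = 4223.7 J / (1600 MPa * 78.5398 mm^2) = 4223.7/(1600 * 78.5398) m = 0.0336111 m ≈ 33.61 mm

33.61 mm


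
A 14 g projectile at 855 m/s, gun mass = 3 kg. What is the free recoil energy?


v_r = m_p*v_p/m_gun = 0.014*855/3 = 3.99 m/s, E_r = 0.5*m_gun*v_r^2 = 0.5*3*3.99^2 = 23.88 J

23.88 J


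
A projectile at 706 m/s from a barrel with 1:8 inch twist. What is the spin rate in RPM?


twist_m = 8*0.0254 = 0.2032 m
spin = v/twist = 706/0.2032 = 3474.409 rev/s
RPM = spin*60 = 3474.409*60 ≈ 208465 RPM

208465 RPM


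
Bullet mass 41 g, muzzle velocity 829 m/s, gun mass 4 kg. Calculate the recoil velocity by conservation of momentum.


v_recoil = m_p * v_p / m_gun = 0.041 * 829 / 4 = 8.497 m/s

8.497 m/s


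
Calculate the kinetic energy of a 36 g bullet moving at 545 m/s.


E = 0.5*m*v^2 = 0.5*0.036*545^2 = 5346 J

5346 J


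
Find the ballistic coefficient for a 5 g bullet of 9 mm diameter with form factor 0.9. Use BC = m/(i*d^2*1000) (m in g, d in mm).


BC = m/(i*d^2*1000) = 5/(0.9 * 9^2 * 1000) = 6.859e-05

6.859e-05


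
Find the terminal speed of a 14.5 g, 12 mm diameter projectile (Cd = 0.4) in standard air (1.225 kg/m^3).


A = pi*(d/2)^2 = pi*(12/2000)^2 = 1.13097e-04 m^2
vt = sqrt(2mg/(Cd*rho*A)) = sqrt(2*0.0145*9.81/(0.4 * 1.225 * 1.13097e-04)) = 71.65 m/s

71.65 m/s


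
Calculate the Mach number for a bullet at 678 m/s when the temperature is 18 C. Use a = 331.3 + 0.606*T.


a = 331.3 + 0.606*(18) = 342.208 m/s
M = v/a = 678/342.208 = 1.981

1.981


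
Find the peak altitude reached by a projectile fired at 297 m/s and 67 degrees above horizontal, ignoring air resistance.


H = (v0*sin(theta))^2 / (2g) = (297*sin(67°))^2 / (2*9.81) = 3809 m

3809 m


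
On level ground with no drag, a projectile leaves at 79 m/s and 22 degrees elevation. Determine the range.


R = v0^2 * sin(2*theta) / g = 79^2 * sin(2*22°) / 9.81 = 441.9 m

441.9 m


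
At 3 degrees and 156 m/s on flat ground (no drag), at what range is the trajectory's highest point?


R = v0^2*sin(2*theta)/g = 156^2*sin(2*3°)/9.81 = 259.307 m
apex_dist = R/2 = 259.307/2 = 129.7 m

129.7 m


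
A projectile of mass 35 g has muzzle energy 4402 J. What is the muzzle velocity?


v = sqrt(2*E/m) = sqrt(2*4402/0.035) = 501.5 m/s

501.5 m/s


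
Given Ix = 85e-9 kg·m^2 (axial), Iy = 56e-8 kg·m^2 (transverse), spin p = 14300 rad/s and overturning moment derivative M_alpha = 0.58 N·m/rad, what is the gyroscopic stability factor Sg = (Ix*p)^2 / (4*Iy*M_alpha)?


Sg = Ix^2 * p^2 / (4 * Iy * M_alpha) = (85e-9)^2 * 14300^2 / (4 * 56e-8 * 0.58) = 1.137

1.137


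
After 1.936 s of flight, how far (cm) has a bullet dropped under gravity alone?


drop = 0.5*g*t^2 = 0.5*9.81*1.936^2 = 18.3844 m ≈ 1838 cm

1838 cm


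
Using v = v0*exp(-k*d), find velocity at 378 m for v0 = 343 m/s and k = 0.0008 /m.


v = v0*exp(-k*d) = 343*exp(-0.0008*378) = 253.5 m/s

253.5 m/s


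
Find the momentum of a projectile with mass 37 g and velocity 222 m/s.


p = m*v = 0.037*222 = 8.214 kg·m/s

8.214 kg·m/s


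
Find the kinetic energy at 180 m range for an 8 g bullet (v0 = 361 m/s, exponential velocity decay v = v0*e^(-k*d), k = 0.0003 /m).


v = v0*exp(-k*d) = 361*exp(-0.0003*180) = 342.023 m/s
E = 0.5*m*v^2 = 0.5*0.008*342.023^2 = 467.9 J

467.9 J


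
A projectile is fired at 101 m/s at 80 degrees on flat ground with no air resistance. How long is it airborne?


T = 2*v0*sin(theta)/g = 2*101*sin(80°)/9.81 = 20.28 s

20.28 s


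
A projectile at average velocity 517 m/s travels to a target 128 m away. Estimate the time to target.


t = d/v = 128/517 = 0.2476 s

0.2476 s


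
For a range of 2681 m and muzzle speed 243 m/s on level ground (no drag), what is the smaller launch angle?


sin(2*theta) = R*g/v0^2 = 2681*9.81/243^2 = 0.445403, theta = arcsin(0.445403)/2 = 13.22°

13.22 degrees


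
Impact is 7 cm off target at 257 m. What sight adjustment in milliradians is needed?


1 mrad subtends 1 cm per 10 m of range, so adj = error_cm / (dist_m / 10) = 7 / (257/10) = 0.2724 mrad

0.2724 mrad


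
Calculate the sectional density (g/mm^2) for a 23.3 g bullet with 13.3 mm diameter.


SD = m/d^2 = 23.3/13.3^2 = 0.1317 g/mm^2

0.1317 g/mm^2


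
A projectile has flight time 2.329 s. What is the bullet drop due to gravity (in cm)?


drop = 0.5*g*t^2 = 0.5*9.81*2.329^2 = 26.6059 m ≈ 2661 cm

2661 cm


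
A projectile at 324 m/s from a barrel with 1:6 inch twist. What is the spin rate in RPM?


twist_m = 6*0.0254 = 0.1524 m
spin = v/twist = 324/0.1524 = 2125.984 rev/s
RPM = spin*60 = 2125.984*60 ≈ 127559 RPM

127559 RPM


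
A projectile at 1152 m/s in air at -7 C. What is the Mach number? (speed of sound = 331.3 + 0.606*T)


a = 331.3 + 0.606*(-7) = 327.058 m/s
M = v/a = 1152/327.058 = 3.522

3.522


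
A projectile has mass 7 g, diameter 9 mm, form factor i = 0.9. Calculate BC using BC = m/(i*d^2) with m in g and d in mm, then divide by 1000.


BC = m/(i*d^2*1000) = 7/(0.9 * 9^2 * 1000) = 9.602e-05

9.602e-05


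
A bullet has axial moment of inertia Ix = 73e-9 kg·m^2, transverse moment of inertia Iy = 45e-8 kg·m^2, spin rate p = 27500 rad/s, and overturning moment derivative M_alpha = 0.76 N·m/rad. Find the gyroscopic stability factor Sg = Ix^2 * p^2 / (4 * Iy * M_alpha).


Sg = Ix^2 * p^2 / (4 * Iy * M_alpha) = (73e-9)^2 * 27500^2 / (4 * 45e-8 * 0.76) = 2.946

2.946


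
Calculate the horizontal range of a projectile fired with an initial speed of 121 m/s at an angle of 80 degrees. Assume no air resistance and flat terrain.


R = v0^2 * sin(2*theta) / g = 121^2 * sin(2*80°) / 9.81 = 510.5 m

510.5 m


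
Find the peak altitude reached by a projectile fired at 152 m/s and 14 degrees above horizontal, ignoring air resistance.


H = (v0*sin(theta))^2 / (2g) = (152*sin(14°))^2 / (2*9.81) = 68.92 m

68.92 m


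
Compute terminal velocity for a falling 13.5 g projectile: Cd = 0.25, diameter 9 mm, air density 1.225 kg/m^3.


A = pi*(d/2)^2 = pi*(9/2000)^2 = 6.36173e-05 m^2
vt = sqrt(2mg/(Cd*rho*A)) = sqrt(2*0.0135*9.81/(0.25 * 1.225 * 6.36173e-05)) = 116.6 m/s

116.6 m/s


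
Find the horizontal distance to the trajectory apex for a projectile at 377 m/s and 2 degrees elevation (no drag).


R = v0^2*sin(2*theta)/g = 377^2*sin(2*2°)/9.81 = 1010.64 m
apex_dist = R/2 = 1010.64/2 = 505.3 m

505.3 m


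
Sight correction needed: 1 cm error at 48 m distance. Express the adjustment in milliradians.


1 mrad subtends 1 cm per 10 m of range, so adj = error_cm / (dist_m / 10) = 1 / (48/10) = 0.2083 mrad

0.2083 mrad


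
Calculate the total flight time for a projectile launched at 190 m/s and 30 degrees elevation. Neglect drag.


T = 2*v0*sin(theta)/g = 2*190*sin(30°)/9.81 = 19.37 s

19.37 s


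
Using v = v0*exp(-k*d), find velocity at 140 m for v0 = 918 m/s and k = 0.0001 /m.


v = v0*exp(-k*d) = 918*exp(-0.0001*140) = 905.2 m/s

905.2 m/s


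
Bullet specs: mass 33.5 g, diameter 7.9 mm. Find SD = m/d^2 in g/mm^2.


SD = m/d^2 = 33.5/7.9^2 = 0.5368 g/mm^2

0.5368 g/mm^2


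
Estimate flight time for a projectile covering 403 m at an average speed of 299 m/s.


t = d/v = 403/299 = 1.348 s

1.348 s


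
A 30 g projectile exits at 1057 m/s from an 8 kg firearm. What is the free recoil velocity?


v_recoil = m_p * v_p / m_gun = 0.03 * 1057 / 8 = 3.964 m/s

3.964 m/s


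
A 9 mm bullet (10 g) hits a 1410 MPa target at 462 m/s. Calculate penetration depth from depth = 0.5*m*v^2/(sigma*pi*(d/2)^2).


A = pi*(d/2)^2 = pi*(9/2)^2 = 63.6173 mm^2
E = 0.5*m*v^2 = 0.5*0.01*462^2 = 1067.22 J
depth = E/(sigma*A) = 1067.22 J / (1410 MPa * 63.6173 mm^2) = 1067.22/(1410 * 63.6173) m = 0.0118976 m ≈ 11.9 mm

11.9 mm


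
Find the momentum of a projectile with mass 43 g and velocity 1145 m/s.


p = m*v = 0.043*1145 = 49.23 kg·m/s

49.23 kg·m/s


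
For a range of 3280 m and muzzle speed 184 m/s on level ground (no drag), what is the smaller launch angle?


sin(2*theta) = R*g/v0^2 = 3280*9.81/184^2 = 0.950402, theta = arcsin(0.950402)/2 = 35.94°

35.94 degrees


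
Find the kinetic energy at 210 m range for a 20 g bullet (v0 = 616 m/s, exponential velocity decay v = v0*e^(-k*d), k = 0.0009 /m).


v = v0*exp(-k*d) = 616*exp(-0.0009*210) = 509.916 m/s
E = 0.5*m*v^2 = 0.5*0.02*509.916^2 = 2600 J

2600 J


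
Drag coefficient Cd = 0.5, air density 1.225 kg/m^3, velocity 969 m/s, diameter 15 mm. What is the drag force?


A = pi*(d/2)^2 = pi*(15/2000)^2 = 1.76715e-04 m^2
Fd = 0.5*Cd*rho*A*v^2 = 0.5*0.5*1.225*1.76715e-04*969^2 = 50.82 N

50.82 N
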